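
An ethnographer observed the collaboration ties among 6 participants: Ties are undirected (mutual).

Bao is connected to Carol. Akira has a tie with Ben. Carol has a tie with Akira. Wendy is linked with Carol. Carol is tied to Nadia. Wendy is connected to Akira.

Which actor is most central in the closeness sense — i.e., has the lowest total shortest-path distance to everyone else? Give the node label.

Farness (sum of distances to all others) for each node — Akira:7, Bao:10, Ben:11, Carol:6, Nadia:10, Wendy:8.
The smallest farness is 6, for Carol, so Carol has the highest closeness.

Carol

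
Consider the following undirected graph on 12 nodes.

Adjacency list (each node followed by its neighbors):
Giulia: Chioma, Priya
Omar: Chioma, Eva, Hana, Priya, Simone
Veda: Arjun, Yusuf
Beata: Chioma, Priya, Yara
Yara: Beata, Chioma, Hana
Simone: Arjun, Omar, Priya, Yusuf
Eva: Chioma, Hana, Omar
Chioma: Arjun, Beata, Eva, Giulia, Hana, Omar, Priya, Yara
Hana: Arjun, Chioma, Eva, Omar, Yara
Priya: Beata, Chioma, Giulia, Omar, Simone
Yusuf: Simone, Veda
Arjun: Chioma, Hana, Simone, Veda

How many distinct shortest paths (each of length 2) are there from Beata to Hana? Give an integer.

The shortest distance is 2. The length-2 paths are: Beata–Yara–Hana; Beata–Chioma–Hana.
That gives 2 distinct shortest paths.

2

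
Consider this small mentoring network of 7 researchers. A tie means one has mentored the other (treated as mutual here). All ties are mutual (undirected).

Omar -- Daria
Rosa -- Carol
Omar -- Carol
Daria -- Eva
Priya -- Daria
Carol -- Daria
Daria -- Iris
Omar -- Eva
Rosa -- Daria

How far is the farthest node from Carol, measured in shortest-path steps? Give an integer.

2

Distances from Carol: Daria:1, Eva:2, Iris:2, Omar:1, Priya:2, Rosa:1.
The largest is 2 (to Iris, Priya, and Eva), so the eccentricity of Carol is 2.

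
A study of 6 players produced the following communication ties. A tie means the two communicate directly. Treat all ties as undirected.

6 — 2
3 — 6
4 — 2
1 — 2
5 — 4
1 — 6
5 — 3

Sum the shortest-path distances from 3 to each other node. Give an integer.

8

Distances from 3: 1:2, 2:2, 4:2, 5:1, 6:1.
Sum = 2 + 2 + 2 + 1 + 1 = 8.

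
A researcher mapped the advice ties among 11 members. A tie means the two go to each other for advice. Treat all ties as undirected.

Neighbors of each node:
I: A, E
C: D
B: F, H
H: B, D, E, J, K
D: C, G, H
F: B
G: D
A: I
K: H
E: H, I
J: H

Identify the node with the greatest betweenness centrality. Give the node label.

H

Unnormalized betweenness of each node: A:0, B:9, C:0, D:17, E:16, F:0, G:0, H:38, I:9, J:0, K:0.
H has the largest value, 38, making it the main broker — the node through which the most shortest paths run.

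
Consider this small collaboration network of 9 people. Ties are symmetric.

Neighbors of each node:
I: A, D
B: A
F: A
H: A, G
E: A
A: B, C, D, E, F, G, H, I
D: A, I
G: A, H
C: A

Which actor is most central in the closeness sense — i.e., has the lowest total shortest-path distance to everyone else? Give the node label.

Farness (sum of distances to all others) for each node — A:8, B:15, C:15, D:14, E:15, F:15, G:14, H:14, I:14.
The smallest farness is 8, for A, so A has the highest closeness.

A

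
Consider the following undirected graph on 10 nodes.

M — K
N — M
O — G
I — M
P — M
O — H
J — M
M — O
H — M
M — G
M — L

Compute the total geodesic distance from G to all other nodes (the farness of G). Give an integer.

Distances from G: H:2, I:2, J:2, K:2, L:2, M:1, N:2, O:1, P:2.
Sum = 2 + 2 + 2 + 2 + 2 + 1 + 2 + 1 + 2 = 16.

16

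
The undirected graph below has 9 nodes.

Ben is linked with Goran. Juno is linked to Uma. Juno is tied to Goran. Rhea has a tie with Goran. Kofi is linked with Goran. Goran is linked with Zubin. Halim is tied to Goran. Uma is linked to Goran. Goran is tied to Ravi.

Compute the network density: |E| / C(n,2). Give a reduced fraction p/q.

1/4

There are 9 edges and 9 nodes, so the maximum possible is C(9,2) = 36.
Density = 9/36 = 1/4.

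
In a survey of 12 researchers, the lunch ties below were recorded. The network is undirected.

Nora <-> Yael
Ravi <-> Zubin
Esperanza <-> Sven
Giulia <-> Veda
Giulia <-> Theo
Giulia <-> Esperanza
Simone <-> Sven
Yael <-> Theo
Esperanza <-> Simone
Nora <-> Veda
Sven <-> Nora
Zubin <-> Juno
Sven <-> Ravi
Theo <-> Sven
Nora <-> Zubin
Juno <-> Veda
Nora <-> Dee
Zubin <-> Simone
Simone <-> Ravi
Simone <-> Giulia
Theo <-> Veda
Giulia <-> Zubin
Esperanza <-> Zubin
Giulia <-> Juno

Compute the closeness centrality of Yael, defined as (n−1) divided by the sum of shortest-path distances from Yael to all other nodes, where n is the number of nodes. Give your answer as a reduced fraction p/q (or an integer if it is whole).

11/24

Distances from Yael: Dee:2, Esperanza:3, Giulia:2, Juno:3, Nora:1, Ravi:3, Simone:3, Sven:2, Theo:1, Veda:2, Zubin:2. Sum = 24.
n = 12, so closeness = 11/24.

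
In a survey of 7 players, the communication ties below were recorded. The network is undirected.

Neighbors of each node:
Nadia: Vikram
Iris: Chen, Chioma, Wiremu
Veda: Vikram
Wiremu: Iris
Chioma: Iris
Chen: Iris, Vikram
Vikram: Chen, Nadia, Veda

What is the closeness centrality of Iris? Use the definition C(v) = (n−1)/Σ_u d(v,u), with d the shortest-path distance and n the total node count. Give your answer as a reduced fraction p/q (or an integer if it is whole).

6/11

Distances from Iris: Chen:1, Chioma:1, Nadia:3, Veda:3, Vikram:2, Wiremu:1. Sum = 11.
n = 7, so closeness = 6/11.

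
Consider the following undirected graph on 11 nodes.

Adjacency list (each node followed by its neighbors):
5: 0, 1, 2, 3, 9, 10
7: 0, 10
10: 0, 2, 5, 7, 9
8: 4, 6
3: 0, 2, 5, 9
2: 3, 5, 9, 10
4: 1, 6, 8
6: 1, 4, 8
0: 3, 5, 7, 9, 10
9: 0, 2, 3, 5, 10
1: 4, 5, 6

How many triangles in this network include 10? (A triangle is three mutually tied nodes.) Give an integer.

6

10's neighbors: 0, 2, 5, 7, and 9.
Neighbor pairs that are themselves tied: 10–0–5; 10–0–7; 10–0–9; 10–2–5; 10–2–9; 10–5–9. Each forms one triangle with 10, for 6 in total.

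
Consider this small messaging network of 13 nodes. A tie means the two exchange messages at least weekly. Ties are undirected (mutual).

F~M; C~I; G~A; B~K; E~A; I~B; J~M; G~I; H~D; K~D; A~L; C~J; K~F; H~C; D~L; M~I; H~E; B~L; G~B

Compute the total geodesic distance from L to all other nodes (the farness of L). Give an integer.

Distances from L: A:1, B:1, C:3, D:1, E:2, F:3, G:2, H:2, I:2, J:4, K:2, M:3.
Sum = 1 + 1 + 3 + 1 + 2 + 3 + 2 + 2 + 2 + 4 + 2 + 3 = 26.

26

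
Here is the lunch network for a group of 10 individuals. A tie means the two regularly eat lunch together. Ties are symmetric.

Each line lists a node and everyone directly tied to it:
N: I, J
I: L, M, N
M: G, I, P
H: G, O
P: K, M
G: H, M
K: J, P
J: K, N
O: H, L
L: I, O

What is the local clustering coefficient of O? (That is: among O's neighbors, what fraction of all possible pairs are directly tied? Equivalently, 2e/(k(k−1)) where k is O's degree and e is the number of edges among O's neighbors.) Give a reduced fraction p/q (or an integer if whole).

O's neighbors: H and L (k = 2).
Possible neighbor pairs: C(2,2) = 1. Edges among them: none → e = 0.
Clustering(O) = 0/1.

0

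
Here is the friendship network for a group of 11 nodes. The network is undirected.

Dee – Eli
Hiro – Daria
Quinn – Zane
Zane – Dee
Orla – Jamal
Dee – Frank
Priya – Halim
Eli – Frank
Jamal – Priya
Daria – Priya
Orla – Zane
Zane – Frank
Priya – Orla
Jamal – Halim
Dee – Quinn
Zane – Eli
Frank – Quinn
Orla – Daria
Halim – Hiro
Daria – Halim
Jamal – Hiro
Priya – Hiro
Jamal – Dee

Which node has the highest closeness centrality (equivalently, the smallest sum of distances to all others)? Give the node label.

Jamal

Farness (sum of distances to all others) for each node — Daria:20, Dee:16, Eli:21, Frank:20, Halim:20, Hiro:20, Jamal:15, Orla:16, Priya:18, Quinn:21, Zane:17.
The smallest farness is 15, for Jamal, so Jamal has the highest closeness.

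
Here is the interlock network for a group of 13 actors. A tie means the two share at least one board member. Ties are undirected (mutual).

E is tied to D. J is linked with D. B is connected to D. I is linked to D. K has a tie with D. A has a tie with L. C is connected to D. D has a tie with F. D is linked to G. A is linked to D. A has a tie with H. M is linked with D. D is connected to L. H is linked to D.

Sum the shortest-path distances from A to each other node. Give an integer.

21

Distances from A: B:2, C:2, D:1, E:2, F:2, G:2, H:1, I:2, J:2, K:2, L:1, M:2.
Sum = 2 + 2 + 1 + 2 + 2 + 2 + 1 + 2 + 2 + 2 + 1 + 2 = 21.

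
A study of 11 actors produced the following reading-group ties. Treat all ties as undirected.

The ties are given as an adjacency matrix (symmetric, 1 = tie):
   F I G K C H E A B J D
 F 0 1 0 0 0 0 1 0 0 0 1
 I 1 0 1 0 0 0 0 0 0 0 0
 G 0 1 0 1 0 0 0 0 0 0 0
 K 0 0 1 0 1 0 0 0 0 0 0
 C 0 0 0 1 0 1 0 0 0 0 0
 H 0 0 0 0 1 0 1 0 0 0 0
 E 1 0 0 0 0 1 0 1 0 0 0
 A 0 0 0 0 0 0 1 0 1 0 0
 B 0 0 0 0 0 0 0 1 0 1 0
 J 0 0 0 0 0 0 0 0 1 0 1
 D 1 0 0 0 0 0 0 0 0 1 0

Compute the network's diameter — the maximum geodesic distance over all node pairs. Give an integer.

5

Eccentricity of each node (its greatest distance to any other): A:4, B:5, C:5, D:4, E:3, F:3, G:5, H:4, I:4, J:5, K:5.
The maximum eccentricity is 5, realized for instance by the pair G–B via G – I – F – D – J – B. So the diameter is 5.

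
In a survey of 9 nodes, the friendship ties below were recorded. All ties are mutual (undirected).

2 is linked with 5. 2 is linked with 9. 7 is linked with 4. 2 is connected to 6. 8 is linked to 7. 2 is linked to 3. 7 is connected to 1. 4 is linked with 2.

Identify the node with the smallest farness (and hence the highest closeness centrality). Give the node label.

2

Farness (sum of distances to all others) for each node — 1:24, 2:13, 3:20, 4:14, 5:20, 6:20, 7:17, 8:24, 9:20.
The smallest farness is 13, for 2, so 2 has the highest closeness.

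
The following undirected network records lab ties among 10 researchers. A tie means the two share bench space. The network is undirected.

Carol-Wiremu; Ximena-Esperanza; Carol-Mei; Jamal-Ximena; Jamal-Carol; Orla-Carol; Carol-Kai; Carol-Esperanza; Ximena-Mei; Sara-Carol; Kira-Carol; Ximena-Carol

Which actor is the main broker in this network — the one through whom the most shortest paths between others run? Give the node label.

Unnormalized betweenness of each node: Carol:63/2, Esperanza:0, Jamal:0, Kai:0, Kira:0, Mei:0, Orla:0, Sara:0, Wiremu:0, Ximena:3/2.
Carol has the largest value, 63/2, making it the main broker — the node through which the most shortest paths run.

Carol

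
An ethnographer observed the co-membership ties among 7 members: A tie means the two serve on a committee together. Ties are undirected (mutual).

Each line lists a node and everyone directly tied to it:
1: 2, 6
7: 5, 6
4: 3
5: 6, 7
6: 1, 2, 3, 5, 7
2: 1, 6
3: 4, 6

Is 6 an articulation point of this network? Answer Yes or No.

Yes

Removing 6 leaves {3 and 4} with no path to {1 and 2}, so the network splits into 3 components. 6 is a cut vertex.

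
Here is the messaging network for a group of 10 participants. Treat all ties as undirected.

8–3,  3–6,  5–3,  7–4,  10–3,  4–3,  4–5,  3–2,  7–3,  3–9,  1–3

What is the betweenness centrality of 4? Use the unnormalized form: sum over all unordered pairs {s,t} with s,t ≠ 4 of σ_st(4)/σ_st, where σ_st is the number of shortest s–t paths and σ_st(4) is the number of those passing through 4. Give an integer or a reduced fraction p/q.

Pairs whose geodesics pass through 4 — 7–5: 1/2.
All other pairs contribute 0.
Summing the contributions gives betweenness(4) = 1/2.

1/2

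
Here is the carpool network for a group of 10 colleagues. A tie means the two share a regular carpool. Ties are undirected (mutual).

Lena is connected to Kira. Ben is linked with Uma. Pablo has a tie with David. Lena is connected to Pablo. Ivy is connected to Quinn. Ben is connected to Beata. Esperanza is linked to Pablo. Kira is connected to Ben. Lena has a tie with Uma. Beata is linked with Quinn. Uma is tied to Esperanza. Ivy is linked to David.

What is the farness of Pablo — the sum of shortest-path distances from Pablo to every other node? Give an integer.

19

Distances from Pablo: Beata:4, Ben:3, David:1, Esperanza:1, Ivy:2, Kira:2, Lena:1, Quinn:3, Uma:2.
Sum = 4 + 3 + 1 + 1 + 2 + 2 + 1 + 3 + 2 = 19.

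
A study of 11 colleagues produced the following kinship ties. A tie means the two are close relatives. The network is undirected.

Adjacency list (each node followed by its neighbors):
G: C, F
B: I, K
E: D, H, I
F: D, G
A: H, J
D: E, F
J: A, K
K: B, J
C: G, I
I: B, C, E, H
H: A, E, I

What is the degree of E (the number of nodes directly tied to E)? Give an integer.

E is directly tied to D, H, and I. That is 3 neighbors, so the degree of E is 3.

3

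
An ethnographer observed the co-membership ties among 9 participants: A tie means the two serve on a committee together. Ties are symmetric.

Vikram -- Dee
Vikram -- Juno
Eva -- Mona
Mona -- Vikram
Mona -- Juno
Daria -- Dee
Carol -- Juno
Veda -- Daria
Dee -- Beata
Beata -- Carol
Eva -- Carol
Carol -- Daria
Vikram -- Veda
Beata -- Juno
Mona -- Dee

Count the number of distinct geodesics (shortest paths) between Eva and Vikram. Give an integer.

1

The shortest distance is 2, and the only length-2 path is Eva–Mona–Vikram. So there is exactly 1 shortest path.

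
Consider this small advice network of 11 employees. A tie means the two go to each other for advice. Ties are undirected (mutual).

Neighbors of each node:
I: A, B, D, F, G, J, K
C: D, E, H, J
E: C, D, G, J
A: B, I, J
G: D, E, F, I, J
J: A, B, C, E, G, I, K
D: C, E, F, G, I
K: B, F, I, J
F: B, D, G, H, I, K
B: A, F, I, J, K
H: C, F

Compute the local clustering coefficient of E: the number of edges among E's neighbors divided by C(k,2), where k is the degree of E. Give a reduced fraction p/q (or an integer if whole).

E's neighbors: C, D, G, and J (k = 4).
Possible neighbor pairs: C(4,2) = 6. Edges among them: C–D, C–J, D–G, G–J → e = 4.
Clustering(E) = 4/6 = 2/3.

2/3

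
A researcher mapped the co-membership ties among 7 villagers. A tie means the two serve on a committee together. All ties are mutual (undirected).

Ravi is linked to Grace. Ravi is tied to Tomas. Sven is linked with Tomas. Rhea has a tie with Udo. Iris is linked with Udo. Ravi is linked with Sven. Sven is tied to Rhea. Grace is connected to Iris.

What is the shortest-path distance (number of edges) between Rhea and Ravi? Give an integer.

2

One shortest route is Rhea – Sven – Ravi, which uses 2 edges, and Rhea and Ravi are not directly tied, so nothing shorter exists. So d(Rhea,Ravi) = 2.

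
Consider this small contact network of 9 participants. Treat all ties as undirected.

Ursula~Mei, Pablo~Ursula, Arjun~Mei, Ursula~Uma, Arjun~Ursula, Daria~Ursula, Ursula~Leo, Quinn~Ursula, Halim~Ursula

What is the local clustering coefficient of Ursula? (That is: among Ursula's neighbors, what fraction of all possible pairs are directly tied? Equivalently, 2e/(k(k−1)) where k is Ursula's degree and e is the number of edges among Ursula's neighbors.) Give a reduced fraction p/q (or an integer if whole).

Ursula's neighbors: Arjun, Daria, Halim, Leo, Mei, Pablo, Quinn, and Uma (k = 8).
Possible neighbor pairs: C(8,2) = 28. Edges among them: Arjun–Mei → e = 1.
Clustering(Ursula) = 1/28.

1/28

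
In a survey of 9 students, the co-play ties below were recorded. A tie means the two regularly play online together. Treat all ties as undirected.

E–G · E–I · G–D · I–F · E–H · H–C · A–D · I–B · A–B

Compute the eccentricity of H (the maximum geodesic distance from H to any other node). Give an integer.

Distances from H: A:4, B:3, C:1, D:3, E:1, F:3, G:2, I:2.
The largest is 4 (to A), so the eccentricity of H is 4.

4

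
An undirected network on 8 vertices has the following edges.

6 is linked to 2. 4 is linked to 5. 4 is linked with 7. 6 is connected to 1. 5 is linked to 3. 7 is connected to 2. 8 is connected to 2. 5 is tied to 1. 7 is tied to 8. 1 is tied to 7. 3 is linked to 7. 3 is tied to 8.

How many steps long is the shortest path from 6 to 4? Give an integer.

One shortest route is 6 – 2 – 7 – 4, which uses 3 edges, and at distance 2 from 6 we only reach {5, 7, 8}, which does not include 4. So d(6,4) = 3.

3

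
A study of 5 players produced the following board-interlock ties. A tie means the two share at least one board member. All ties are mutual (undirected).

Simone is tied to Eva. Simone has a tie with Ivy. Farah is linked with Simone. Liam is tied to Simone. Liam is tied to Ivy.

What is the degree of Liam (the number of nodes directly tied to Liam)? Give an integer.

Liam is directly tied to Ivy and Simone. That is 2 neighbors, so the degree of Liam is 2.

2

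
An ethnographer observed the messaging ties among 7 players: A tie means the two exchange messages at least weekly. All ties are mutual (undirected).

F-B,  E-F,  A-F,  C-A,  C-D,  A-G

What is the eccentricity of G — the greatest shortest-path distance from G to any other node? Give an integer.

Distances from G: A:1, B:3, C:2, D:3, E:3, F:2.
The largest is 3 (to D, E, and B), so the eccentricity of G is 3.

3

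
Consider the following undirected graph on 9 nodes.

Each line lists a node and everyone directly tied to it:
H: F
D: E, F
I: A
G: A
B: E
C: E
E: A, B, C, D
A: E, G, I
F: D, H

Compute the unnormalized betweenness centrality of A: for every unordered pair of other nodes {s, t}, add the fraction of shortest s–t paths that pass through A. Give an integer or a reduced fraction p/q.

13

Pairs whose geodesics pass through A — H–G: 1; H–I: 1; F–G: 1; F–I: 1; D–G: 1; D–I: 1; B–G: 1; B–I: 1; E–G: 1; E–I: 1; C–G: 1; C–I: 1; G–I: 1.
All other pairs contribute 0.
Summing the contributions gives betweenness(A) = 13.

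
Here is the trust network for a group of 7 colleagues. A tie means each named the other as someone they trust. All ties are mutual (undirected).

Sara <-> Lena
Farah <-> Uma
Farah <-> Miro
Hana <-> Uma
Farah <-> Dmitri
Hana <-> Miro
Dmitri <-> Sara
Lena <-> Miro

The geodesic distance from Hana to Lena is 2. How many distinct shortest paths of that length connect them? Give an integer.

1

The shortest distance is 2, and the only length-2 path is Hana–Miro–Lena. So there is exactly 1 shortest path.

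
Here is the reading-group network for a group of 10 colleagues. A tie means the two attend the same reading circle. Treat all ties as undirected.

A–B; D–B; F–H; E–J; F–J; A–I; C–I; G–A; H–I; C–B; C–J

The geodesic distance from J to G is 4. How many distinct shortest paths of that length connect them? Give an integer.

The shortest distance is 4. The length-4 paths are: J–C–B–A–G; J–C–I–A–G.
That gives 2 distinct shortest paths.

2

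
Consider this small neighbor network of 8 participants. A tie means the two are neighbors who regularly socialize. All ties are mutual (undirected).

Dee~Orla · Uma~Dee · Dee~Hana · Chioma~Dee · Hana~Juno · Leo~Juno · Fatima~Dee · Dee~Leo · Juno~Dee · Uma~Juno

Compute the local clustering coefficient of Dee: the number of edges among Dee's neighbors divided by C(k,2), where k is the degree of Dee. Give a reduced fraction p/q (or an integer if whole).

1/7

Dee's neighbors: Chioma, Fatima, Hana, Juno, Leo, Orla, and Uma (k = 7).
Possible neighbor pairs: C(7,2) = 21. Edges among them: Hana–Juno, Juno–Leo, Juno–Uma → e = 3.
Clustering(Dee) = 3/21 = 1/7.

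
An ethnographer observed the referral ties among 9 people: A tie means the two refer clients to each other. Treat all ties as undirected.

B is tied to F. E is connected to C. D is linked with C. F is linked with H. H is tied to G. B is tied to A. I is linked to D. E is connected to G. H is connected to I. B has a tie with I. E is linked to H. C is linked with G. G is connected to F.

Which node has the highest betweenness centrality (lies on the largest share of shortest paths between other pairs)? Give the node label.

Unnormalized betweenness of each node: A:0, B:47/6, C:7/3, D:2, E:1/2, F:16/3, G:4, H:14/3, I:19/3.
B has the largest value, 47/6, making it the main broker — the node through which the most shortest paths run.

B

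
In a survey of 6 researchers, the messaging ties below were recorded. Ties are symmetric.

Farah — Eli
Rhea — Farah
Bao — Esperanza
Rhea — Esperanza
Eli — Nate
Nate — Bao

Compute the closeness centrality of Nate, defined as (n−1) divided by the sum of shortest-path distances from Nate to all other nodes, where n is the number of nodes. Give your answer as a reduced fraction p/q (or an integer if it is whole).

5/9

Distances from Nate: Bao:1, Eli:1, Esperanza:2, Farah:2, Rhea:3. Sum = 9.
n = 6, so closeness = 5/9.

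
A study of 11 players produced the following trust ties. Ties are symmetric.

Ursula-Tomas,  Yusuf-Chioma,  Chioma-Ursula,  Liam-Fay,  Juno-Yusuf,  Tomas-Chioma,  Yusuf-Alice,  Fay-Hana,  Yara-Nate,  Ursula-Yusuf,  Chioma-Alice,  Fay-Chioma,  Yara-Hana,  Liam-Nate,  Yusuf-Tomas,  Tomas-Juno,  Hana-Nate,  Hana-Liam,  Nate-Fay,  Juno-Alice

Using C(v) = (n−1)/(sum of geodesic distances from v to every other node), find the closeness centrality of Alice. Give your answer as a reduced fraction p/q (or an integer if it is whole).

Distances from Alice: Chioma:1, Fay:2, Hana:3, Juno:1, Liam:3, Nate:3, Tomas:2, Ursula:2, Yara:4, Yusuf:1. Sum = 22.
n = 11, so closeness = 10/22 = 5/11.

5/11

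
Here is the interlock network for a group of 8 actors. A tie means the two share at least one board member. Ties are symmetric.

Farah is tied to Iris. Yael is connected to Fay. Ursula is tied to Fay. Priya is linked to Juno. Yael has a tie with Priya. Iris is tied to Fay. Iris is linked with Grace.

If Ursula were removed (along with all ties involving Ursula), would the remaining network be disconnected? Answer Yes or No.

Even without Ursula, every remaining node can still reach every other (the residual graph is connected), so Ursula is not a cut vertex.

No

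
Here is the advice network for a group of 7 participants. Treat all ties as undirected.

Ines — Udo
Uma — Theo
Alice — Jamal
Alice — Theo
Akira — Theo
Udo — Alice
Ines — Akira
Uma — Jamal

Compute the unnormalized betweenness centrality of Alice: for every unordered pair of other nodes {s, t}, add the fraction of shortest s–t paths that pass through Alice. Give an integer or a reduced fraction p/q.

5

Pairs whose geodesics pass through Alice — Akira–Jamal: 1/2; Ines–Jamal: 1; Udo–Jamal: 1; Udo–Uma: 2/2; Udo–Theo: 1; Jamal–Theo: 1/2.
All other pairs contribute 0.
Summing the contributions gives betweenness(Alice) = 5.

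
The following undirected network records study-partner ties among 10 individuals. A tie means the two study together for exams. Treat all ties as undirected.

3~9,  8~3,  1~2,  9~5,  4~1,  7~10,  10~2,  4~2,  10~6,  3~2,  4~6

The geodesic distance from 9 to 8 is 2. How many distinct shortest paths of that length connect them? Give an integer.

The shortest distance is 2, and the only length-2 path is 9–3–8. So there is exactly 1 shortest path.

1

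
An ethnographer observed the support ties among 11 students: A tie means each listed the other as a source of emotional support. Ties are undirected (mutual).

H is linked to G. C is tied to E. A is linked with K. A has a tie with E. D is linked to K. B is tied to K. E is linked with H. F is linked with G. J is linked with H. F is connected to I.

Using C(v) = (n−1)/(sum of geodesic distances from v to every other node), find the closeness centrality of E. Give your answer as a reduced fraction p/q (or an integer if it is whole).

5/11

Distances from E: A:1, B:3, C:1, D:3, F:3, G:2, H:1, I:4, J:2, K:2. Sum = 22.
n = 11, so closeness = 10/22 = 5/11.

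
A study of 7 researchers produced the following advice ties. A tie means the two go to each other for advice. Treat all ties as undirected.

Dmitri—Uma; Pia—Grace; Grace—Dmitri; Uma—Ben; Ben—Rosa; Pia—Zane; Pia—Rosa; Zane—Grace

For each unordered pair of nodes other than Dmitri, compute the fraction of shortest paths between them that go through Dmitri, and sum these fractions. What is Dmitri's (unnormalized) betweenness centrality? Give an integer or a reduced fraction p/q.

Pairs whose geodesics pass through Dmitri — Grace–Uma: 1; Grace–Ben: 1/2; Uma–Pia: 1/2; Uma–Zane: 1.
All other pairs contribute 0.
Summing the contributions gives betweenness(Dmitri) = 3.

3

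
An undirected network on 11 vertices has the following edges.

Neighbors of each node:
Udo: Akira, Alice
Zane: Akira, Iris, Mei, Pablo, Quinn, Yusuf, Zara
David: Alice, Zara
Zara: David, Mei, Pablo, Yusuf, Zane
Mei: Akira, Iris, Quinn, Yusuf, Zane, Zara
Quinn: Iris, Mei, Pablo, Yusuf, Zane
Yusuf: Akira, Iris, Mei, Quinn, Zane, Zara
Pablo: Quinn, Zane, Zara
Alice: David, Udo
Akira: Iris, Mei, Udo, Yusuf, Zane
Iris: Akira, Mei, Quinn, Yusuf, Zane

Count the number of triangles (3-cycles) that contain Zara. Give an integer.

4

Zara's neighbors: David, Mei, Pablo, Yusuf, and Zane.
Neighbor pairs that are themselves tied: Zara–Mei–Yusuf; Zara–Mei–Zane; Zara–Pablo–Zane; Zara–Yusuf–Zane. Each forms one triangle with Zara, for 4 in total.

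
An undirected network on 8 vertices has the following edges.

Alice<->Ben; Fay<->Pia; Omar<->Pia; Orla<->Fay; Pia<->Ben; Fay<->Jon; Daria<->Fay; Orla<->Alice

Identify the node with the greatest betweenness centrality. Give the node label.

Unnormalized betweenness of each node: Alice:1, Ben:2, Daria:0, Fay:13, Jon:0, Omar:0, Orla:3, Pia:9.
Fay has the largest value, 13, making it the main broker — the node through which the most shortest paths run.

Fay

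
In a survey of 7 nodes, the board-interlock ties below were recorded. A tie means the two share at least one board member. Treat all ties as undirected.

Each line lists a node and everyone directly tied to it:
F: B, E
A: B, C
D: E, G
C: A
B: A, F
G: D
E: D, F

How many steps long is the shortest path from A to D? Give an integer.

One shortest route is A – B – F – E – D, which uses 4 edges, and at distance 3 from A we only reach {E}, which does not include D. So d(A,D) = 4.

4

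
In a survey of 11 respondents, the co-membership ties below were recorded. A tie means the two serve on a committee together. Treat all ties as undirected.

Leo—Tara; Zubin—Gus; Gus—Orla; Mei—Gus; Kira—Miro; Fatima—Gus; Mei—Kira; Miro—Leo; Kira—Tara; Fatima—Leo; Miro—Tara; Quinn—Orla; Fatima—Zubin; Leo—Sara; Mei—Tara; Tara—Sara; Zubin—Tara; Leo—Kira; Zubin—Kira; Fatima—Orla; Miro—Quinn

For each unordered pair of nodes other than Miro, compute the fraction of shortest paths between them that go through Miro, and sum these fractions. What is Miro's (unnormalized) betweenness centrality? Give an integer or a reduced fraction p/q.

Pairs whose geodesics pass through Miro — Orla–Tara: 1/5; Orla–Kira: 1/5; Quinn–Tara: 1; Quinn–Mei: 2/3; Quinn–Leo: 1; Quinn–Sara: 2/2; Quinn–Zubin: 2/4; Quinn–Kira: 1.
All other pairs contribute 0.
Summing the contributions gives betweenness(Miro) = 167/30.

167/30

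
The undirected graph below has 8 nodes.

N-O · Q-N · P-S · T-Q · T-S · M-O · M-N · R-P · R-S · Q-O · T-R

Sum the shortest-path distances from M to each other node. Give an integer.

Distances from M: N:1, O:1, P:5, Q:2, R:4, S:4, T:3.
Sum = 1 + 1 + 5 + 2 + 4 + 4 + 3 = 20.

20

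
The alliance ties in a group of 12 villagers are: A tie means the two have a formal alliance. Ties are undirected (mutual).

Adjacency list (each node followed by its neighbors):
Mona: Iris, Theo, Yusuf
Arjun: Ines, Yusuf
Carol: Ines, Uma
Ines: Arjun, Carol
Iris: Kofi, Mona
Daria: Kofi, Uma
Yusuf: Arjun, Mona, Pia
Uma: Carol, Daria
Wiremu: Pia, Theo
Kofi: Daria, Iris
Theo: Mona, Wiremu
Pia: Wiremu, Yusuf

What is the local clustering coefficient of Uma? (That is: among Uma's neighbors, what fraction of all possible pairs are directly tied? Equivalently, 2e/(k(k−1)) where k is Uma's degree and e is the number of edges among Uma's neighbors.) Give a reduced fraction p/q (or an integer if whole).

Uma's neighbors: Carol and Daria (k = 2).
Possible neighbor pairs: C(2,2) = 1. Edges among them: none → e = 0.
Clustering(Uma) = 0/1.

0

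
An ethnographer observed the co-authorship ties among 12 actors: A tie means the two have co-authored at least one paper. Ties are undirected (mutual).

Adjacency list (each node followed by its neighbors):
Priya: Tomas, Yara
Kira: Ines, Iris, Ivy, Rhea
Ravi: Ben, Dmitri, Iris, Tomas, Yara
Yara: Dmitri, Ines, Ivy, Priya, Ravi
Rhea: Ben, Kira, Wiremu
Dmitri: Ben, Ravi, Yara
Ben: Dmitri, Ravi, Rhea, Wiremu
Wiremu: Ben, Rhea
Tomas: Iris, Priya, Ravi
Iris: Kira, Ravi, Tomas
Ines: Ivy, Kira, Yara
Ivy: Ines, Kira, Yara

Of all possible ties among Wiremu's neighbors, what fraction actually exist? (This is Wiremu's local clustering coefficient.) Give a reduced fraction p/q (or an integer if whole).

1

Wiremu's neighbors: Ben and Rhea (k = 2).
Possible neighbor pairs: C(2,2) = 1. Edges among them: Ben–Rhea → e = 1.
Clustering(Wiremu) = 1/1.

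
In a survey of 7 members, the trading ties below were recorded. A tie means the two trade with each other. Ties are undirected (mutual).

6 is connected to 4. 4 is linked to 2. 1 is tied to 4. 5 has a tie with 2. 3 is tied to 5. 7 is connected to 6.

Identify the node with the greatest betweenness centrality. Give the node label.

Unnormalized betweenness of each node: 1:0, 2:8, 3:0, 4:11, 5:5, 6:5, 7:0.
4 has the largest value, 11, making it the main broker — the node through which the most shortest paths run.

4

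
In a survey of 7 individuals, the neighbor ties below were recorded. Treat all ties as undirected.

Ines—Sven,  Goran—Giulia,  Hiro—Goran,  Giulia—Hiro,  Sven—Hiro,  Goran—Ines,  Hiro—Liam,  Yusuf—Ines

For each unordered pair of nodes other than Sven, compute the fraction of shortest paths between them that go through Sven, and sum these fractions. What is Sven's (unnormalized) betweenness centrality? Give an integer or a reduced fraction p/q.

2

Pairs whose geodesics pass through Sven — Ines–Hiro: 1/2; Ines–Liam: 1/2; Yusuf–Hiro: 1/2; Yusuf–Liam: 1/2.
All other pairs contribute 0.
Summing the contributions gives betweenness(Sven) = 2.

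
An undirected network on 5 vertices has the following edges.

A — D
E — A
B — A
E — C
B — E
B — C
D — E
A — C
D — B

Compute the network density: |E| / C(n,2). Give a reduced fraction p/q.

There are 9 edges and 5 nodes, so the maximum possible is C(5,2) = 10.
Density = 9/10.

9/10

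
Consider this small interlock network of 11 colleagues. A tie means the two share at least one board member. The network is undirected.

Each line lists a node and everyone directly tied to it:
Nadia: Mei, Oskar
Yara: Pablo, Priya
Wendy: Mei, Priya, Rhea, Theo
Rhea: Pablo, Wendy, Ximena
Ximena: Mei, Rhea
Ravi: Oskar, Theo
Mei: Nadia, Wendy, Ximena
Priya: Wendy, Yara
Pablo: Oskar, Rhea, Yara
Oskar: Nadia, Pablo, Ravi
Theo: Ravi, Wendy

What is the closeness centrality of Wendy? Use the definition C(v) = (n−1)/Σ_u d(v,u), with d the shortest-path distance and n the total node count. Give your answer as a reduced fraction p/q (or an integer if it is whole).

Distances from Wendy: Mei:1, Nadia:2, Oskar:3, Pablo:2, Priya:1, Ravi:2, Rhea:1, Theo:1, Ximena:2, Yara:2. Sum = 17.
n = 11, so closeness = 10/17.

10/17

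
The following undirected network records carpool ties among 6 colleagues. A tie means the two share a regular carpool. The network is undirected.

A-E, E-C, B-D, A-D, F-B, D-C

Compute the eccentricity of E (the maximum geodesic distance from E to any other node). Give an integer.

Distances from E: A:1, B:3, C:1, D:2, F:4.
The largest is 4 (to F), so the eccentricity of E is 4.

4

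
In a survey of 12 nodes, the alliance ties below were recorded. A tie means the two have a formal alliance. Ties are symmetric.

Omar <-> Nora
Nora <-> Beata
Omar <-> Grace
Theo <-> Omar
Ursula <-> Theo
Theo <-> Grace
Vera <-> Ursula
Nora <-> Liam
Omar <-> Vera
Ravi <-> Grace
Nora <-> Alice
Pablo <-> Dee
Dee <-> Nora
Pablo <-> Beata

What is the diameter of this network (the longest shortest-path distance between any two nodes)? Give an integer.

Eccentricity of each node (its greatest distance to any other): Alice:4, Beata:4, Dee:4, Grace:4, Liam:4, Nora:3, Omar:3, Pablo:5, Ravi:5, Theo:4, Ursula:5, Vera:4.
The maximum eccentricity is 5, realized for instance by the pair Pablo–Ravi via Pablo – Dee – Nora – Omar – Grace – Ravi. So the diameter is 5.

5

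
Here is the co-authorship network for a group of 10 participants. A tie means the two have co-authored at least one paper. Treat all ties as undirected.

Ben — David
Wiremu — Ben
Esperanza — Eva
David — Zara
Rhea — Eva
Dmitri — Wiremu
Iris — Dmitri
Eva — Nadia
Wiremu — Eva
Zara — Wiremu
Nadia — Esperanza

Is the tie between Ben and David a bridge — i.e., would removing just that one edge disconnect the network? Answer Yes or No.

No

Even without that edge, Ben still reaches David via Ben – Wiremu – Zara – David, so the network stays connected. Not a bridge.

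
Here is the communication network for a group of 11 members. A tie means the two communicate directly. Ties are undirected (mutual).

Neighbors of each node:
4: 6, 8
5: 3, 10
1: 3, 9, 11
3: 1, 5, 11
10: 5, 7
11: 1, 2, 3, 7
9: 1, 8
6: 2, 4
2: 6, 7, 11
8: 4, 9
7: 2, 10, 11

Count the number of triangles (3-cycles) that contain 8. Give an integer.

0

8's neighbors are 4 and 9, but none of them are tied to each other, so no triangle contains 8.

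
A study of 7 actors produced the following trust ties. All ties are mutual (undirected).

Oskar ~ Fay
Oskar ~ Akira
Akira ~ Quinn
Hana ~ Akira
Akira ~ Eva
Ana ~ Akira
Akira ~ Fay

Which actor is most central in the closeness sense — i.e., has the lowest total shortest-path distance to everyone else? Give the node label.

Farness (sum of distances to all others) for each node — Akira:6, Ana:11, Eva:11, Fay:10, Hana:11, Oskar:10, Quinn:11.
The smallest farness is 6, for Akira, so Akira has the highest closeness.

Akira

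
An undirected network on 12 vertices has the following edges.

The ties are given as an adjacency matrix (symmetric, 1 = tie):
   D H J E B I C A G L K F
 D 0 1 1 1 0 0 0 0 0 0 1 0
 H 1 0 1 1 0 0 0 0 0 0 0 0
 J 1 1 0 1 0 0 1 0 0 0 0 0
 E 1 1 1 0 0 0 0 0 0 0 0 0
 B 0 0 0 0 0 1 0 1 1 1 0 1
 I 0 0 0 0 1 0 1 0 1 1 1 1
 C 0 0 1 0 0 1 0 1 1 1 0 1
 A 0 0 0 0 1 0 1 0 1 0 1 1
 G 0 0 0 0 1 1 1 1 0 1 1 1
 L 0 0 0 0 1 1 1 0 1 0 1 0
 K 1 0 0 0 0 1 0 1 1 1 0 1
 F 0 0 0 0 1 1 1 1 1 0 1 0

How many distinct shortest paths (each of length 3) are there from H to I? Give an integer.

The shortest distance is 3. The length-3 paths are: H–J–C–I; H–D–K–I.
That gives 2 distinct shortest paths.

2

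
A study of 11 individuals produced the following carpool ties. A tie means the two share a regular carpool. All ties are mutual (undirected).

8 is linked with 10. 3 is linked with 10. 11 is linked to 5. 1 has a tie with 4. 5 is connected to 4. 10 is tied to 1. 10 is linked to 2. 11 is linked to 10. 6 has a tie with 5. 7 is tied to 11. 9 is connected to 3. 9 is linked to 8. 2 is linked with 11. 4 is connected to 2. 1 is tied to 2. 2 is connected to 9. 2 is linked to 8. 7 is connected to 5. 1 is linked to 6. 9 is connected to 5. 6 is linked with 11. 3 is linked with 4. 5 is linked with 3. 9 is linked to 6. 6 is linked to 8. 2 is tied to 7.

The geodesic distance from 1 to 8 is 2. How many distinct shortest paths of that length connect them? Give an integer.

The shortest distance is 2. The length-2 paths are: 1–6–8; 1–2–8; 1–10–8.
That gives 3 distinct shortest paths.

3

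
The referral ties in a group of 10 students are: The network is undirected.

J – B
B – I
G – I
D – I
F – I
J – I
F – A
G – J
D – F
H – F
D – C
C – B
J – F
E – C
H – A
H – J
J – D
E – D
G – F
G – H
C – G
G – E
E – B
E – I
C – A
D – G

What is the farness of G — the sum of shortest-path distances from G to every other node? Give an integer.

11

Distances from G: A:2, B:2, C:1, D:1, E:1, F:1, H:1, I:1, J:1.
Sum = 2 + 2 + 1 + 1 + 1 + 1 + 1 + 1 + 1 = 11.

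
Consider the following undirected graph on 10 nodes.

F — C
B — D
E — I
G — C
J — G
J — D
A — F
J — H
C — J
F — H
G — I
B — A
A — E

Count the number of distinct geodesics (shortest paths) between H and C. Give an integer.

The shortest distance is 2. The length-2 paths are: H–J–C; H–F–C.
That gives 2 distinct shortest paths.

2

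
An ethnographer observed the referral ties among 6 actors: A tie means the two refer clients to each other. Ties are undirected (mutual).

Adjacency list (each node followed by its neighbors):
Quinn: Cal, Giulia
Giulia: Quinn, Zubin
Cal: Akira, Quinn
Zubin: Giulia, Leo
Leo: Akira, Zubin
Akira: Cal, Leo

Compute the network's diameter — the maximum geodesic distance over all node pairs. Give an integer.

Eccentricity of each node (its greatest distance to any other): Akira:3, Cal:3, Giulia:3, Leo:3, Quinn:3, Zubin:3.
The maximum eccentricity is 3, realized for instance by the pair Quinn–Leo via Quinn – Cal – Akira – Leo. So the diameter is 3.

3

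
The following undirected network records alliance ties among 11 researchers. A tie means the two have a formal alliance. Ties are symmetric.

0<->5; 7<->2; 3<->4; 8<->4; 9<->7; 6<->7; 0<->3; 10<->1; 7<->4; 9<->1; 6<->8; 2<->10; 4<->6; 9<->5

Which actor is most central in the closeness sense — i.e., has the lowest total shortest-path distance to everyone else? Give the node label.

Farness (sum of distances to all others) for each node — 0:26, 1:25, 2:23, 3:24, 4:19, 5:24, 6:21, 7:17, 8:27, 9:19, 10:27.
The smallest farness is 17, for 7, so 7 has the highest closeness.

7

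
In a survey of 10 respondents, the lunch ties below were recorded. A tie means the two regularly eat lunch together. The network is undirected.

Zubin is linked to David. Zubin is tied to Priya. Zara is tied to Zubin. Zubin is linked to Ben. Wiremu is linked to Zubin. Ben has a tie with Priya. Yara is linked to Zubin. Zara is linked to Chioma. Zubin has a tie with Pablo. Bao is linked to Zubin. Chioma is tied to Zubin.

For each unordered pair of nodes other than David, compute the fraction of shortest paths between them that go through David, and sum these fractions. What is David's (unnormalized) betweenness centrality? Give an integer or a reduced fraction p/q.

0

No shortest path between any pair of other nodes passes through David.
Summing the contributions gives betweenness(David) = 0.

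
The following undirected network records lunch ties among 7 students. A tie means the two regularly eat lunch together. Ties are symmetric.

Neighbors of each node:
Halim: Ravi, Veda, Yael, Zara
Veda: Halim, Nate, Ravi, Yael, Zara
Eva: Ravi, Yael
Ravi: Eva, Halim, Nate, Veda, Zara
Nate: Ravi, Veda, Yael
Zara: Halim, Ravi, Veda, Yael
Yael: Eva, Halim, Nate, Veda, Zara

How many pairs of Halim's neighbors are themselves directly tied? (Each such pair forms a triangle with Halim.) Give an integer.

Halim's neighbors: Ravi, Veda, Yael, and Zara.
Neighbor pairs that are themselves tied: Halim–Ravi–Veda; Halim–Ravi–Zara; Halim–Veda–Yael; Halim–Veda–Zara; Halim–Yael–Zara. Each forms one triangle with Halim, for 5 in total.

5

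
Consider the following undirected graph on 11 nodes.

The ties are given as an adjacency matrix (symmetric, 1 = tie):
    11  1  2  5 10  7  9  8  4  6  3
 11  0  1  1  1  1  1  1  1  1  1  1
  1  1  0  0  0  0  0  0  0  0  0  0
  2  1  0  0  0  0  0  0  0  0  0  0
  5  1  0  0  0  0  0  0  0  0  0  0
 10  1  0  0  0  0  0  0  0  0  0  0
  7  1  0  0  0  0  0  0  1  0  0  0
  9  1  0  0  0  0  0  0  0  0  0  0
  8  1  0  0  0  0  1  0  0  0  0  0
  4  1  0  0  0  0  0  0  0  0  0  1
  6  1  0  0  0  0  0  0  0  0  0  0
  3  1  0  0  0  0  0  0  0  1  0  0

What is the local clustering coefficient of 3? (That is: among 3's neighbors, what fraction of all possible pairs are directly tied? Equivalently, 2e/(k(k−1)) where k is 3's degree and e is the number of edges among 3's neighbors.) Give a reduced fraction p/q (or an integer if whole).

1

3's neighbors: 4 and 11 (k = 2).
Possible neighbor pairs: C(2,2) = 1. Edges among them: 4–11 → e = 1.
Clustering(3) = 1/1.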